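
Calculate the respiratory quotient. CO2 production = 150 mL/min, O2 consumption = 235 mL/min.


RQ = VCO2 / VO2
RQ = 150 / 235
RQ = 0.6383


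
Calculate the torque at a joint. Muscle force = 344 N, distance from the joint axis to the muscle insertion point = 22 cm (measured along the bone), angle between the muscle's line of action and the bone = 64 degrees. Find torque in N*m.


Torque = F * d * sin(theta)   (moment arm = d*sin(theta))
d = 22 cm = 0.22 m
Torque = 344 * 0.22 * sin(64)
Torque = 68.02 N*m


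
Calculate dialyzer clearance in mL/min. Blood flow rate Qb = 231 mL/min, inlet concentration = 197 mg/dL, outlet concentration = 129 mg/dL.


K = Qb * (Cb_in - Cb_out) / Cb_in
K = 231 * (197 - 129) / 197
K = 79.74 mL/min


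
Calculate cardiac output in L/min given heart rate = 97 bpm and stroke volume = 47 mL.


CO = HR * SV
CO = 97 * 47 / 1000
CO = 4.559 L/min


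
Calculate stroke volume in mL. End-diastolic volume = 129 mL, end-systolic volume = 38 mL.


SV = EDV - ESV
SV = 129 - 38
SV = 91 mL


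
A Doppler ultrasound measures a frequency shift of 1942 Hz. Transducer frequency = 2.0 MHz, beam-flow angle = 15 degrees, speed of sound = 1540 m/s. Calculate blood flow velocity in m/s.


v = fd * c / (2 * f0 * cos(theta))
v = 1942 * 1540 / (2 * 2.0000e+06 * cos(15))
v = 0.774 m/s


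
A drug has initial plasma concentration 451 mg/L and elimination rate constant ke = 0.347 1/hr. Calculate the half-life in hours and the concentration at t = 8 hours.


t_half = ln(2) / ke = 0.693147 / 0.347 = 1.998 hr
C(t) = C0 * exp(-ke*t) = 451 * exp(-0.347*8)
C(8) = 28.09 mg/L


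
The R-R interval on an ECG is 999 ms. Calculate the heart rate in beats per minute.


HR = 60 / RR_interval(s)
RR = 999 ms = 0.999 s
HR = 60 / 0.999 = 60.06 bpm


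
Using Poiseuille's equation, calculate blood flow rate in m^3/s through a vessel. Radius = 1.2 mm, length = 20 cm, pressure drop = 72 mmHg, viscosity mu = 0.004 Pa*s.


Q = pi*r^4*dP / (8*mu*L)
r = 0.0012 m, L = 0.2 m
dP = 72 mmHg = 9599.184 Pa
Q = 9.7708e-06 m^3/s


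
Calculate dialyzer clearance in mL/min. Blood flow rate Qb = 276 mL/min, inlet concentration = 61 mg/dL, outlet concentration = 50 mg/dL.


K = Qb * (Cb_in - Cb_out) / Cb_in
K = 276 * (61 - 50) / 61
K = 49.77 mL/min


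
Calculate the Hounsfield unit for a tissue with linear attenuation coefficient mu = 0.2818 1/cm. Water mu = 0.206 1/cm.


HU = ((mu_tissue - mu_water) / mu_water) * 1000
HU = ((0.2818 - 0.206) / 0.206) * 1000
HU = 368


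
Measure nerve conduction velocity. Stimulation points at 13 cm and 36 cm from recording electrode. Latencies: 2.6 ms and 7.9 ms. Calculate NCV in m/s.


Distance = (36 - 13) / 100 = 0.23 m
dt = (7.9 - 2.6) / 1000 = 0.0053 s
NCV = dist / dt = 43.4 m/s


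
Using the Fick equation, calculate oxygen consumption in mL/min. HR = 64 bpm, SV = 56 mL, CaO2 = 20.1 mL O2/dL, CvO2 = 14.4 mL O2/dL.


CO = HR*SV = 64*56/1000 = 3.584 L/min
a-v O2 diff = 20.1 - 14.4 = 5.7 mL/dL
VO2 = CO * (CaO2-CvO2) * 10 dL/L
VO2 = 3.584 * 5.7 * 10
VO2 = 204.3 mL/min


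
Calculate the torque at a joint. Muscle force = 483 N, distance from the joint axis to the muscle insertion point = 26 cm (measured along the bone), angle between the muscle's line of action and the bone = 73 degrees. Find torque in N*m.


Torque = F * d * sin(theta)   (moment arm = d*sin(theta))
d = 26 cm = 0.26 m
Torque = 483 * 0.26 * sin(73)
Torque = 120.1 N*m


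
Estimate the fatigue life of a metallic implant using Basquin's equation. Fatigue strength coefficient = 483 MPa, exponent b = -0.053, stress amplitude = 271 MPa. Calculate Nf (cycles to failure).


sigma_a = sigma_f' * (2Nf)^b
2Nf = (sigma_a/sigma_f')^(1/b)
2Nf = (271/483)^(1/-0.053)
2Nf = 54378.965
Nf = 2.719e+04


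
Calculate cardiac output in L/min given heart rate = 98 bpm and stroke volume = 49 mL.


CO = HR * SV
CO = 98 * 49 / 1000
CO = 4.802 L/min


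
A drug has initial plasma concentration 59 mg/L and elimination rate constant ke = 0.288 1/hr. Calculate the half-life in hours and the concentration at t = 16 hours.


t_half = ln(2) / ke = 0.693147 / 0.288 = 2.407 hr
C(t) = C0 * exp(-ke*t) = 59 * exp(-0.288*16)
C(16) = 0.5883 mg/L


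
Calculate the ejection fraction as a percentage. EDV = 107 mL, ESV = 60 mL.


SV = EDV - ESV = 107 - 60 = 47 mL
EF = SV/EDV * 100 = 47/107 * 100
EF = 43.93%


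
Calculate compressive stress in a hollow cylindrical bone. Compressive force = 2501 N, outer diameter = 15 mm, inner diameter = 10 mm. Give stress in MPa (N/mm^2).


A = pi*(r_o^2 - r_i^2)
r_o = 7.5 mm, r_i = 5 mm
A = 98.1748 mm^2
sigma = F/A = 2501 / 98.1748
sigma = 25.47 MPa


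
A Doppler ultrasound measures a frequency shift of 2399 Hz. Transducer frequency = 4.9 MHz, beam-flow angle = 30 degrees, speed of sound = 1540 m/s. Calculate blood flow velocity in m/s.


v = fd * c / (2 * f0 * cos(theta))
v = 2399 * 1540 / (2 * 4.9000e+06 * cos(30))
v = 0.4353 m/s


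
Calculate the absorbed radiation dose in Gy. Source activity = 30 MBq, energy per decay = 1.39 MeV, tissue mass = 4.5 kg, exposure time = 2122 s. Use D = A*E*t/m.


A = 30 MBq = 3.0000e+07 Bq
E = 1.39 MeV = 2.22678e-13 J
D = A*E*t/m = 3.0000e+07*2.22678e-13*2122/4.5
D = 0.00315 Gy


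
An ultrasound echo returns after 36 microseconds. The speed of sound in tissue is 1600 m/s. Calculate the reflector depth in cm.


depth = c * t / 2
t = 36 us = 3.6000e-05 s
depth = 1600 * 3.6000e-05 / 2
depth = 0.0288 m = 2.88 cm


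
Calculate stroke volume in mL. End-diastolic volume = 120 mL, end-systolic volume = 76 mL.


SV = EDV - ESV
SV = 120 - 76
SV = 44 mL


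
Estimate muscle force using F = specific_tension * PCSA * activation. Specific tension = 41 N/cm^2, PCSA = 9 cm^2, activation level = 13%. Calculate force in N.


F = sigma * PCSA * activation
F = 41 * 9 * 0.13
F = 47.97 N


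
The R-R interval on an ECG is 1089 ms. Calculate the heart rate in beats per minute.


HR = 60 / RR_interval(s)
RR = 1089 ms = 1.089 s
HR = 60 / 1.089 = 55.1 bpm


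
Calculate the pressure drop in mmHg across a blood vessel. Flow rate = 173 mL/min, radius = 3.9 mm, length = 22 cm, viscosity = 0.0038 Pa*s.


dP = 8*mu*L*Q / (pi*r^4)
Q = 173 mL/min = 2.88333e-06 m^3/s
dP = 26.5328 Pa = 26.5328 / 133.322 mmHg = 0.199 mmHg


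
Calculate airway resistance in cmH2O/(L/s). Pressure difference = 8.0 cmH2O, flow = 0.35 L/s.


R = dP / flow
R = 8.0 / 0.35
R = 22.86 cmH2O/(L/s)


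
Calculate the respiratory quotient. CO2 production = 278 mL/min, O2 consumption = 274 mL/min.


RQ = VCO2 / VO2
RQ = 278 / 274
RQ = 1.015


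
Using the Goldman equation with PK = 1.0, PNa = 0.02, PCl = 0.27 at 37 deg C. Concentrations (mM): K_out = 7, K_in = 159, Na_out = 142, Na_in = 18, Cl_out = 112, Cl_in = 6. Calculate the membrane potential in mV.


Vm = (RT/F)*ln((PK*Ko + PNa*Nao + PCl*Cli)/(PK*Ki + PNa*Nai + PCl*Clo))
Numer = 11.46, Denom = 189.6
Vm = -74.99 mV


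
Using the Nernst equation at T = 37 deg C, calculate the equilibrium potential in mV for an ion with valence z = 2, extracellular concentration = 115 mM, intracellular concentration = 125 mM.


E = (RT/(zF)) * ln(C_out/C_in)
T = 37 + 273.15 = 310.15 K
E = (8.314 * 310.15 / (2 * 96485)) * ln(115/125)
E = -1.114 mV


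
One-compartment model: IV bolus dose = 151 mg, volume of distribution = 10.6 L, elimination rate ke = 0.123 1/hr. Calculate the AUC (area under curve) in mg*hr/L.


C0 = Dose/Vd = 151/10.6 = 14.2453 mg/L
AUC = C0/ke = 14.2453/0.123
AUC = 115.8 mg*hr/L


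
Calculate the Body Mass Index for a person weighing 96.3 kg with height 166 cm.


BMI = weight / height^2
height = 166 cm = 1.66 m
BMI = 96.3 / 1.66^2
BMI = 34.95 kg/m^2


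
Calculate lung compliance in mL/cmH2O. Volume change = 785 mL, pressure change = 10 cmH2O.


C = dV / dP
C = 785 / 10
C = 78.5 mL/cmH2O


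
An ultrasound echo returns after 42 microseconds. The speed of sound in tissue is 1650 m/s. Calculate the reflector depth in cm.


depth = c * t / 2
t = 42 us = 4.2000e-05 s
depth = 1650 * 4.2000e-05 / 2
depth = 0.03465 m = 3.465 cm


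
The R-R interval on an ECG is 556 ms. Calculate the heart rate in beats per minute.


HR = 60 / RR_interval(s)
RR = 556 ms = 0.556 s
HR = 60 / 0.556 = 107.9 bpm


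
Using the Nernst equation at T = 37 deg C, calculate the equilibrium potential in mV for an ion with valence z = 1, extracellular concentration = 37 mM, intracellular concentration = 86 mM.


E = (RT/(zF)) * ln(C_out/C_in)
T = 37 + 273.15 = 310.15 K
E = (8.314 * 310.15 / (1 * 96485)) * ln(37/86)
E = -22.54 mV


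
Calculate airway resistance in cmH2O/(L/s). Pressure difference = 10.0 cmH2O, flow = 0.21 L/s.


R = dP / flow
R = 10.0 / 0.21
R = 47.62 cmH2O/(L/s)


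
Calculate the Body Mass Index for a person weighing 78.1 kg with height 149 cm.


BMI = weight / height^2
height = 149 cm = 1.49 m
BMI = 78.1 / 1.49^2
BMI = 35.18 kg/m^2


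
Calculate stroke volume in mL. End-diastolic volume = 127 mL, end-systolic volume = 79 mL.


SV = EDV - ESV
SV = 127 - 79
SV = 48 mL


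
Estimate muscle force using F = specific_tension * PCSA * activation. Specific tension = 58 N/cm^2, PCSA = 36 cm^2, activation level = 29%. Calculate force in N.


F = sigma * PCSA * activation
F = 58 * 36 * 0.29
F = 605.5 N


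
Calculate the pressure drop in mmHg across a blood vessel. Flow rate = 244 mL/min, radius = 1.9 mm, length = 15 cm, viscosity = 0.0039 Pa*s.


dP = 8*mu*L*Q / (pi*r^4)
Q = 244 mL/min = 4.06667e-06 m^3/s
dP = 464.858 Pa = 464.858 / 133.322 mmHg = 3.487 mmHg


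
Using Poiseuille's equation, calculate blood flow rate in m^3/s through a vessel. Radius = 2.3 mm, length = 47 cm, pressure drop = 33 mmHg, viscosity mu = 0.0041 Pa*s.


Q = pi*r^4*dP / (8*mu*L)
r = 0.0023 m, L = 0.47 m
dP = 33 mmHg = 4399.626 Pa
Q = 2.5090e-05 m^3/s


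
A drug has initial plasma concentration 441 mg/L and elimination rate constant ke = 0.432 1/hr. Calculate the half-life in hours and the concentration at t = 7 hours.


t_half = ln(2) / ke = 0.693147 / 0.432 = 1.605 hr
C(t) = C0 * exp(-ke*t) = 441 * exp(-0.432*7)
C(7) = 21.44 mg/L


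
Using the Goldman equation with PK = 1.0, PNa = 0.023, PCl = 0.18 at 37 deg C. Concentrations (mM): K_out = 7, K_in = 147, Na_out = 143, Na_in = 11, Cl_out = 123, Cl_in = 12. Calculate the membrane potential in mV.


Vm = (RT/F)*ln((PK*Ko + PNa*Nao + PCl*Cli)/(PK*Ki + PNa*Nai + PCl*Clo))
Numer = 12.449, Denom = 169.393
Vm = -69.77 mV


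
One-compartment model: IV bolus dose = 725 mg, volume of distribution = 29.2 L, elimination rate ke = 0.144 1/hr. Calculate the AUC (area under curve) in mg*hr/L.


C0 = Dose/Vd = 725/29.2 = 24.8288 mg/L
AUC = C0/ke = 24.8288/0.144
AUC = 172.4 mg*hr/L


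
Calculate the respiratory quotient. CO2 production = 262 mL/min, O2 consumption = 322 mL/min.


RQ = VCO2 / VO2
RQ = 262 / 322
RQ = 0.8137


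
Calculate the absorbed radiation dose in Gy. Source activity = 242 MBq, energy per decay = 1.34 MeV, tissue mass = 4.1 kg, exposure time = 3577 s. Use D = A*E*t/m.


A = 242 MBq = 2.4200e+08 Bq
E = 1.34 MeV = 2.14668e-13 J
D = A*E*t/m = 2.4200e+08*2.14668e-13*3577/4.1
D = 0.04532 Gy


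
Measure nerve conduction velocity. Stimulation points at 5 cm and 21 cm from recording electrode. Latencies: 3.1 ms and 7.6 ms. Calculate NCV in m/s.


Distance = (21 - 5) / 100 = 0.16 m
dt = (7.6 - 3.1) / 1000 = 0.0045 s
NCV = dist / dt = 35.56 m/s


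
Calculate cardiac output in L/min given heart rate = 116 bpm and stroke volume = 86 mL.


CO = HR * SV
CO = 116 * 86 / 1000
CO = 9.976 L/min


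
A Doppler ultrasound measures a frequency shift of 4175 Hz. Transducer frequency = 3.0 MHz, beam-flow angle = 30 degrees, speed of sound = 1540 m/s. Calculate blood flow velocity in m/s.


v = fd * c / (2 * f0 * cos(theta))
v = 4175 * 1540 / (2 * 3.0000e+06 * cos(30))
v = 1.237 m/s


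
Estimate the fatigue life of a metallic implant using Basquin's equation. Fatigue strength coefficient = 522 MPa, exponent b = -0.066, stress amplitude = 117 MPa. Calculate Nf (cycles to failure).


sigma_a = sigma_f' * (2Nf)^b
2Nf = (sigma_a/sigma_f')^(1/b)
2Nf = (117/522)^(1/-0.066)
2Nf = 6.9290929e+09
Nf = 3.4645e+09


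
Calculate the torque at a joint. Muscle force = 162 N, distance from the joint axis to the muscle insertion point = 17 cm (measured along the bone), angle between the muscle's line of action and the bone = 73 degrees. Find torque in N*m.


Torque = F * d * sin(theta)   (moment arm = d*sin(theta))
d = 17 cm = 0.17 m
Torque = 162 * 0.17 * sin(73)
Torque = 26.34 N*m


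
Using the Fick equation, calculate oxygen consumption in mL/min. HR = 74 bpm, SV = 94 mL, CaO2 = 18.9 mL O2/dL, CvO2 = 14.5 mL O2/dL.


CO = HR*SV = 74*94/1000 = 6.956 L/min
a-v O2 diff = 18.9 - 14.5 = 4.4 mL/dL
VO2 = CO * (CaO2-CvO2) * 10 dL/L
VO2 = 6.956 * 4.4 * 10
VO2 = 306.1 mL/min


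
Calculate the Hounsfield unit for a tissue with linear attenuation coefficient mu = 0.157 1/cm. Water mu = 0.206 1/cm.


HU = ((mu_tissue - mu_water) / mu_water) * 1000
HU = ((0.157 - 0.206) / 0.206) * 1000
HU = -237.9


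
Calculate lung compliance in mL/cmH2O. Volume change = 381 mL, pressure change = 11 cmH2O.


C = dV / dP
C = 381 / 11
C = 34.64 mL/cmH2O


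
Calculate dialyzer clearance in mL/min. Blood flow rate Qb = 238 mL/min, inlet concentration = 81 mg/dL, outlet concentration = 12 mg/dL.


K = Qb * (Cb_in - Cb_out) / Cb_in
K = 238 * (81 - 12) / 81
K = 202.7 mL/min


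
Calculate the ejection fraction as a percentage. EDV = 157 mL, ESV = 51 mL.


SV = EDV - ESV = 157 - 51 = 106 mL
EF = SV/EDV * 100 = 106/157 * 100
EF = 67.52%


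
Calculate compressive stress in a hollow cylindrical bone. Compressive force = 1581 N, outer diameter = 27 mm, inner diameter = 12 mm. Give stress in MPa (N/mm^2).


A = pi*(r_o^2 - r_i^2)
r_o = 13.5 mm, r_i = 6 mm
A = 459.458 mm^2
sigma = F/A = 1581 / 459.458
sigma = 3.441 MPa


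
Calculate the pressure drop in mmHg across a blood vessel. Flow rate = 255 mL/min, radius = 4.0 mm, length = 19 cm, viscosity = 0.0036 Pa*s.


dP = 8*mu*L*Q / (pi*r^4)
Q = 255 mL/min = 4.25e-06 m^3/s
dP = 28.9165 Pa = 28.9165 / 133.322 mmHg = 0.2169 mmHg


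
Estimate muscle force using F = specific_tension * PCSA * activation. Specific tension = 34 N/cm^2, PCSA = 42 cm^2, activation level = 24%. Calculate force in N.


F = sigma * PCSA * activation
F = 34 * 42 * 0.24
F = 342.7 N


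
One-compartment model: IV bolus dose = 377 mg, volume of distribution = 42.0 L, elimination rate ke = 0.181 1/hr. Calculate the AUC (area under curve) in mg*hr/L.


C0 = Dose/Vd = 377/42.0 = 8.97619 mg/L
AUC = C0/ke = 8.97619/0.181
AUC = 49.59 mg*hr/L


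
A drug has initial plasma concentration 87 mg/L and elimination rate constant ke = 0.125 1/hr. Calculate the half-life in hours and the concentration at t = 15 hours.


t_half = ln(2) / ke = 0.693147 / 0.125 = 5.545 hr
C(t) = C0 * exp(-ke*t) = 87 * exp(-0.125*15)
C(15) = 13.34 mg/L


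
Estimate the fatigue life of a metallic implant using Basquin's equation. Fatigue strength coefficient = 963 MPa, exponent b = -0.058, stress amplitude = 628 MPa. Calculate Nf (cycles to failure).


sigma_a = sigma_f' * (2Nf)^b
2Nf = (sigma_a/sigma_f')^(1/b)
2Nf = (628/963)^(1/-0.058)
2Nf = 1589.0919
Nf = 794.5


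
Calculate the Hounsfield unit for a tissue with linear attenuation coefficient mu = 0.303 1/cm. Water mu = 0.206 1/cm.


HU = ((mu_tissue - mu_water) / mu_water) * 1000
HU = ((0.303 - 0.206) / 0.206) * 1000
HU = 470.9


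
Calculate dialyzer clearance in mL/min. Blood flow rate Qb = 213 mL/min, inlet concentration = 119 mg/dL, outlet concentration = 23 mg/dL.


K = Qb * (Cb_in - Cb_out) / Cb_in
K = 213 * (119 - 23) / 119
K = 171.8 mL/min


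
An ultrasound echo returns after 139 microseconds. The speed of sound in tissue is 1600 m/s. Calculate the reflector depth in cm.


depth = c * t / 2
t = 139 us = 1.3900e-04 s
depth = 1600 * 1.3900e-04 / 2
depth = 0.1112 m = 11.12 cm


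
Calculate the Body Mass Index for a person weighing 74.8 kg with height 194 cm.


BMI = weight / height^2
height = 194 cm = 1.94 m
BMI = 74.8 / 1.94^2
BMI = 19.87 kg/m^2


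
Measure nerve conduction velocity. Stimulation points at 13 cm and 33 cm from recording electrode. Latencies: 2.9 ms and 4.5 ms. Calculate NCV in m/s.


Distance = (33 - 13) / 100 = 0.2 m
dt = (4.5 - 2.9) / 1000 = 0.0016 s
NCV = dist / dt = 125 m/s


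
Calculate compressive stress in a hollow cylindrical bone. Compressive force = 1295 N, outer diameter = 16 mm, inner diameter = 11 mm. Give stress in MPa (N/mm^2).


A = pi*(r_o^2 - r_i^2)
r_o = 8 mm, r_i = 5.5 mm
A = 106.029 mm^2
sigma = F/A = 1295 / 106.029
sigma = 12.21 MPa


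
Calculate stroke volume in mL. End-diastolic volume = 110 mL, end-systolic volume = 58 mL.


SV = EDV - ESV
SV = 110 - 58
SV = 52 mL


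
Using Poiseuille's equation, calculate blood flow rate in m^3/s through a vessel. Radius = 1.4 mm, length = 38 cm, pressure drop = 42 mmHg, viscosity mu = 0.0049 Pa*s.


Q = pi*r^4*dP / (8*mu*L)
r = 0.0014 m, L = 0.38 m
dP = 42 mmHg = 5599.524 Pa
Q = 4.5367e-06 m^3/s


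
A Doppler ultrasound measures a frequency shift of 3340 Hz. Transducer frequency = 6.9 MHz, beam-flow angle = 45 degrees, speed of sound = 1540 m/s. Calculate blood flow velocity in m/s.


v = fd * c / (2 * f0 * cos(theta))
v = 3340 * 1540 / (2 * 6.9000e+06 * cos(45))
v = 0.5271 m/s


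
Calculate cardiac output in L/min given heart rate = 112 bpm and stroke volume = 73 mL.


CO = HR * SV
CO = 112 * 73 / 1000
CO = 8.176 L/min


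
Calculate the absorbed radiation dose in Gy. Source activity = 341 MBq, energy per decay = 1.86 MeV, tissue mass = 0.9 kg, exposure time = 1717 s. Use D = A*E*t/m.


A = 341 MBq = 3.4100e+08 Bq
E = 1.86 MeV = 2.97972e-13 J
D = A*E*t/m = 3.4100e+08*2.97972e-13*1717/0.9
D = 0.1938 Gy


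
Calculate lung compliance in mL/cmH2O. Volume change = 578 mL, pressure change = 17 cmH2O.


C = dV / dP
C = 578 / 17
C = 34 mL/cmH2O


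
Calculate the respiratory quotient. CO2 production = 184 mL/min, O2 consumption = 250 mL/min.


RQ = VCO2 / VO2
RQ = 184 / 250
RQ = 0.736


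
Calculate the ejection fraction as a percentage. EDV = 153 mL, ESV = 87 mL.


SV = EDV - ESV = 153 - 87 = 66 mL
EF = SV/EDV * 100 = 66/153 * 100
EF = 43.14%


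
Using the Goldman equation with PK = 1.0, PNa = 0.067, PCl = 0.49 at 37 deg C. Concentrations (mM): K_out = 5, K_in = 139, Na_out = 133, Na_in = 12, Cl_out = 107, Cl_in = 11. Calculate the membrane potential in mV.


Vm = (RT/F)*ln((PK*Ko + PNa*Nao + PCl*Cli)/(PK*Ki + PNa*Nai + PCl*Clo))
Numer = 19.301, Denom = 192.234
Vm = -61.43 mV


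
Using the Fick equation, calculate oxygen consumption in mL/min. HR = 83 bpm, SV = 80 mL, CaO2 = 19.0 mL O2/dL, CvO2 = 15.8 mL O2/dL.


CO = HR*SV = 83*80/1000 = 6.64 L/min
a-v O2 diff = 19.0 - 15.8 = 3.2 mL/dL
VO2 = CO * (CaO2-CvO2) * 10 dL/L
VO2 = 6.64 * 3.2 * 10
VO2 = 212.5 mL/min


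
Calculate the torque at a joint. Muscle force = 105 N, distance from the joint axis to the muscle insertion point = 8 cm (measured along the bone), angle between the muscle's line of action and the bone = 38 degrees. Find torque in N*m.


Torque = F * d * sin(theta)   (moment arm = d*sin(theta))
d = 8 cm = 0.08 m
Torque = 105 * 0.08 * sin(38)
Torque = 5.172 N*m


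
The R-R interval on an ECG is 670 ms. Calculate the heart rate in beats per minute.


HR = 60 / RR_interval(s)
RR = 670 ms = 0.67 s
HR = 60 / 0.67 = 89.55 bpm


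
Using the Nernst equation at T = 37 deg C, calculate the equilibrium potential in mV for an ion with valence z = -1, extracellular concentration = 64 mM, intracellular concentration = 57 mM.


E = (RT/(zF)) * ln(C_out/C_in)
T = 37 + 273.15 = 310.15 K
E = (8.314 * 310.15 / (-1 * 96485)) * ln(64/57)
E = -3.096 mV


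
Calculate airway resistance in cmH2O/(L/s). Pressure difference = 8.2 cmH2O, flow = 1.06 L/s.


R = dP / flow
R = 8.2 / 1.06
R = 7.736 cmH2O/(L/s)


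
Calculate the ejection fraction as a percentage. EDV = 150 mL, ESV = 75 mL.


SV = EDV - ESV = 150 - 75 = 75 mL
EF = SV/EDV * 100 = 75/150 * 100
EF = 50%


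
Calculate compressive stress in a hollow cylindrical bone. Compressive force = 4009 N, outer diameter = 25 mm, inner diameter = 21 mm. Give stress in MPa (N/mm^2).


A = pi*(r_o^2 - r_i^2)
r_o = 12.5 mm, r_i = 10.5 mm
A = 144.513 mm^2
sigma = F/A = 4009 / 144.513
sigma = 27.74 MPa


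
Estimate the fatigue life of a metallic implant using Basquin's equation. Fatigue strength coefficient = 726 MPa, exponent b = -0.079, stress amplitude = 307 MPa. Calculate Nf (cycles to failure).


sigma_a = sigma_f' * (2Nf)^b
2Nf = (sigma_a/sigma_f')^(1/b)
2Nf = (307/726)^(1/-0.079)
2Nf = 53904.293
Nf = 2.695e+04


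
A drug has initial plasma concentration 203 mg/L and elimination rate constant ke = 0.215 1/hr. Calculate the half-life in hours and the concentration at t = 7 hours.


t_half = ln(2) / ke = 0.693147 / 0.215 = 3.224 hr
C(t) = C0 * exp(-ke*t) = 203 * exp(-0.215*7)
C(7) = 45.07 mg/L


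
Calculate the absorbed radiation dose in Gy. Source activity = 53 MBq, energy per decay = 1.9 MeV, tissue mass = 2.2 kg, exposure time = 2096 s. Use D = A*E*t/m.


A = 53 MBq = 5.3000e+07 Bq
E = 1.9 MeV = 3.0438e-13 J
D = A*E*t/m = 5.3000e+07*3.0438e-13*2096/2.2
D = 0.01537 Gy


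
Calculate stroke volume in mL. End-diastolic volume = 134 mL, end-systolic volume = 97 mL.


SV = EDV - ESV
SV = 134 - 97
SV = 37 mL


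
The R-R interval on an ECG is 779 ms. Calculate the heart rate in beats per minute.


HR = 60 / RR_interval(s)
RR = 779 ms = 0.779 s
HR = 60 / 0.779 = 77.02 bpm


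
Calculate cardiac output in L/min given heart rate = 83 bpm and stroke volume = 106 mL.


CO = HR * SV
CO = 83 * 106 / 1000
CO = 8.798 L/min


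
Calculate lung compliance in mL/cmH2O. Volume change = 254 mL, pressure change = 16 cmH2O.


C = dV / dP
C = 254 / 16
C = 15.88 mL/cmH2O


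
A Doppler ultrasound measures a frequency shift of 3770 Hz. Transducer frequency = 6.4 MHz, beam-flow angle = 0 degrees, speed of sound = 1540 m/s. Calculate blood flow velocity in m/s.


v = fd * c / (2 * f0 * cos(theta))
v = 3770 * 1540 / (2 * 6.4000e+06 * cos(0))
v = 0.4536 m/s


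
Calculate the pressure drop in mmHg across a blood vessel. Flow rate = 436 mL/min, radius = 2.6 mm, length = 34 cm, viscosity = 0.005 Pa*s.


dP = 8*mu*L*Q / (pi*r^4)
Q = 436 mL/min = 7.26667e-06 m^3/s
dP = 688.384 Pa = 688.384 / 133.322 mmHg = 5.163 mmHg


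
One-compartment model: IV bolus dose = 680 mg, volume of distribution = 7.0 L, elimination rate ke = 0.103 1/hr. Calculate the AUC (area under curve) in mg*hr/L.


C0 = Dose/Vd = 680/7.0 = 97.1429 mg/L
AUC = C0/ke = 97.1429/0.103
AUC = 943.1 mg*hr/L


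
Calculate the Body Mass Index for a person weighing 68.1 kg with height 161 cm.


BMI = weight / height^2
height = 161 cm = 1.61 m
BMI = 68.1 / 1.61^2
BMI = 26.27 kg/m^2


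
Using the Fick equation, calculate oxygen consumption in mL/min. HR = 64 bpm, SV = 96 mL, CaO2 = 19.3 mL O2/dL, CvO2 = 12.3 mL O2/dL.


CO = HR*SV = 64*96/1000 = 6.144 L/min
a-v O2 diff = 19.3 - 12.3 = 7 mL/dL
VO2 = CO * (CaO2-CvO2) * 10 dL/L
VO2 = 6.144 * 7 * 10
VO2 = 430.1 mL/min


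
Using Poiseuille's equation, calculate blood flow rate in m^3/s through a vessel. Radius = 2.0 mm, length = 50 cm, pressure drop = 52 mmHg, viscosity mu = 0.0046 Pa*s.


Q = pi*r^4*dP / (8*mu*L)
r = 0.002 m, L = 0.5 m
dP = 52 mmHg = 6932.744 Pa
Q = 1.8939e-05 m^3/s


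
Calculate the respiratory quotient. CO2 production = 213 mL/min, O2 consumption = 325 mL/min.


RQ = VCO2 / VO2
RQ = 213 / 325
RQ = 0.6554


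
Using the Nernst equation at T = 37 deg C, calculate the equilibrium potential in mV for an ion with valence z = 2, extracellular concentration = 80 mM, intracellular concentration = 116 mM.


E = (RT/(zF)) * ln(C_out/C_in)
T = 37 + 273.15 = 310.15 K
E = (8.314 * 310.15 / (2 * 96485)) * ln(80/116)
E = -4.965 mV


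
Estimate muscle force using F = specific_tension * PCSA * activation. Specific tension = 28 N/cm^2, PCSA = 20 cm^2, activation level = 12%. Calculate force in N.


F = sigma * PCSA * activation
F = 28 * 20 * 0.12
F = 67.2 N


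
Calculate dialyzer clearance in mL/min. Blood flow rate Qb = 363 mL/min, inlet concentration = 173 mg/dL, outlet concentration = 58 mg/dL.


K = Qb * (Cb_in - Cb_out) / Cb_in
K = 363 * (173 - 58) / 173
K = 241.3 mL/min


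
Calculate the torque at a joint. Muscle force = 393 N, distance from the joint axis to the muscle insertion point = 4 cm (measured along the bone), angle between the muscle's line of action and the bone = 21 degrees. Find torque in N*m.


Torque = F * d * sin(theta)   (moment arm = d*sin(theta))
d = 4 cm = 0.04 m
Torque = 393 * 0.04 * sin(21)
Torque = 5.634 N*m


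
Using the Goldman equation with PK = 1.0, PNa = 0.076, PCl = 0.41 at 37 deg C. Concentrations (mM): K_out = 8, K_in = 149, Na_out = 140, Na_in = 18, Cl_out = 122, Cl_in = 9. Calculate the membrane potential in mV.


Vm = (RT/F)*ln((PK*Ko + PNa*Nao + PCl*Cli)/(PK*Ki + PNa*Nai + PCl*Clo))
Numer = 22.33, Denom = 200.388
Vm = -58.64 mV


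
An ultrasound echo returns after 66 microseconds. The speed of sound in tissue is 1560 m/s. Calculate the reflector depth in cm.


depth = c * t / 2
t = 66 us = 6.6000e-05 s
depth = 1560 * 6.6000e-05 / 2
depth = 0.05148 m = 5.148 cm


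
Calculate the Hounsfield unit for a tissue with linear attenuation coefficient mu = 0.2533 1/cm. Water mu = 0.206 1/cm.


HU = ((mu_tissue - mu_water) / mu_water) * 1000
HU = ((0.2533 - 0.206) / 0.206) * 1000
HU = 229.6


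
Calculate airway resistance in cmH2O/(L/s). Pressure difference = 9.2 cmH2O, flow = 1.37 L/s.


R = dP / flow
R = 9.2 / 1.37
R = 6.715 cmH2O/(L/s)


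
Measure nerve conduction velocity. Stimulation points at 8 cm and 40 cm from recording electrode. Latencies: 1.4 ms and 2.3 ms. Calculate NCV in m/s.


Distance = (40 - 8) / 100 = 0.32 m
dt = (2.3 - 1.4) / 1000 = 9.0000e-04 s
NCV = dist / dt = 355.6 m/s


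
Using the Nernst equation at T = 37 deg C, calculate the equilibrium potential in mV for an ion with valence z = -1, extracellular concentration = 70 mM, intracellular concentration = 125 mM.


E = (RT/(zF)) * ln(C_out/C_in)
T = 37 + 273.15 = 310.15 K
E = (8.314 * 310.15 / (-1 * 96485)) * ln(70/125)
E = 15.5 mV


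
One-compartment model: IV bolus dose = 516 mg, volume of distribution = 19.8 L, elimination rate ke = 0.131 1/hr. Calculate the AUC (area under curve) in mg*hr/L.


C0 = Dose/Vd = 516/19.8 = 26.0606 mg/L
AUC = C0/ke = 26.0606/0.131
AUC = 198.9 mg*hr/L


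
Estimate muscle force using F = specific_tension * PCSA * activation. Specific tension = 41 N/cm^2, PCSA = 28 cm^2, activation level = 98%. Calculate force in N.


F = sigma * PCSA * activation
F = 41 * 28 * 0.98
F = 1125 N


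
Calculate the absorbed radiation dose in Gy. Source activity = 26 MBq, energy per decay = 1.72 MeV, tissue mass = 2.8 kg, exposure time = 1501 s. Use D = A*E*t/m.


A = 26 MBq = 2.6000e+07 Bq
E = 1.72 MeV = 2.75544e-13 J
D = A*E*t/m = 2.6000e+07*2.75544e-13*1501/2.8
D = 0.00384 Gy


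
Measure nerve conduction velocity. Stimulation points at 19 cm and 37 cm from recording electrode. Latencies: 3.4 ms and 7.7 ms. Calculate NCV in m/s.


Distance = (37 - 19) / 100 = 0.18 m
dt = (7.7 - 3.4) / 1000 = 0.0043 s
NCV = dist / dt = 41.86 m/s


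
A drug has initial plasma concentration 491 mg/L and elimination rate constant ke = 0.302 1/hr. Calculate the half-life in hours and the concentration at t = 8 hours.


t_half = ln(2) / ke = 0.693147 / 0.302 = 2.295 hr
C(t) = C0 * exp(-ke*t) = 491 * exp(-0.302*8)
C(8) = 43.84 mg/L


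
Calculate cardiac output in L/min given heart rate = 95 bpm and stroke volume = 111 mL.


CO = HR * SV
CO = 95 * 111 / 1000
CO = 10.54 L/min


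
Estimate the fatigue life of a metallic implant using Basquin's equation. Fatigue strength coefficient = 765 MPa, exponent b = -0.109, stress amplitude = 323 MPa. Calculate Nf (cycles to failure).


sigma_a = sigma_f' * (2Nf)^b
2Nf = (sigma_a/sigma_f')^(1/b)
2Nf = (323/765)^(1/-0.109)
2Nf = 2725.2282
Nf = 1363


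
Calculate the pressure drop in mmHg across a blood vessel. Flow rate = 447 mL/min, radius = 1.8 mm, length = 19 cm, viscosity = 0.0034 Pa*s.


dP = 8*mu*L*Q / (pi*r^4)
Q = 447 mL/min = 7.45e-06 m^3/s
dP = 1167.45 Pa = 1167.45 / 133.322 mmHg = 8.757 mmHg


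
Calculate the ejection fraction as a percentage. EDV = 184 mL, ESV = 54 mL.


SV = EDV - ESV = 184 - 54 = 130 mL
EF = SV/EDV * 100 = 130/184 * 100
EF = 70.65%


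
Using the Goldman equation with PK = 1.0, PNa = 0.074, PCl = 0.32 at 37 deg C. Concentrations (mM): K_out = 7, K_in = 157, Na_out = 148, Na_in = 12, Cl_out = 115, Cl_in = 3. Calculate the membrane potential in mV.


Vm = (RT/F)*ln((PK*Ko + PNa*Nao + PCl*Cli)/(PK*Ki + PNa*Nai + PCl*Clo))
Numer = 18.912, Denom = 194.688
Vm = -62.31 mV


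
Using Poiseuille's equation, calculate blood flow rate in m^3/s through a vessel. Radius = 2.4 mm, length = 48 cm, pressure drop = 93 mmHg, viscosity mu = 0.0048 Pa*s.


Q = pi*r^4*dP / (8*mu*L)
r = 0.0024 m, L = 0.48 m
dP = 93 mmHg = 12398.946 Pa
Q = 7.0114e-05 m^3/s


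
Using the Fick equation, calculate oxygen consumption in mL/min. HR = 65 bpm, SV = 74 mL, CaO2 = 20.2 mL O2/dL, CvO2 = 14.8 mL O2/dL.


CO = HR*SV = 65*74/1000 = 4.81 L/min
a-v O2 diff = 20.2 - 14.8 = 5.4 mL/dL
VO2 = CO * (CaO2-CvO2) * 10 dL/L
VO2 = 4.81 * 5.4 * 10
VO2 = 259.7 mL/min


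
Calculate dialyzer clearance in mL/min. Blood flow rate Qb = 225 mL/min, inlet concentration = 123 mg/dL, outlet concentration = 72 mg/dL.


K = Qb * (Cb_in - Cb_out) / Cb_in
K = 225 * (123 - 72) / 123
K = 93.29 mL/min


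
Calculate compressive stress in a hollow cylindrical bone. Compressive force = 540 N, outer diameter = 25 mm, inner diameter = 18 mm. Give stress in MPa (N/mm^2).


A = pi*(r_o^2 - r_i^2)
r_o = 12.5 mm, r_i = 9 mm
A = 236.405 mm^2
sigma = F/A = 540 / 236.405
sigma = 2.284 MPa


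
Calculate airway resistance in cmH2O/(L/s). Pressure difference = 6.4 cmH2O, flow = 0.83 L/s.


R = dP / flow
R = 6.4 / 0.83
R = 7.711 cmH2O/(L/s)


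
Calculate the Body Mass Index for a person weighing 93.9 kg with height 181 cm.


BMI = weight / height^2
height = 181 cm = 1.81 m
BMI = 93.9 / 1.81^2
BMI = 28.66 kg/m^2


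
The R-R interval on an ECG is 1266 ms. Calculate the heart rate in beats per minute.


HR = 60 / RR_interval(s)
RR = 1266 ms = 1.266 s
HR = 60 / 1.266 = 47.39 bpm


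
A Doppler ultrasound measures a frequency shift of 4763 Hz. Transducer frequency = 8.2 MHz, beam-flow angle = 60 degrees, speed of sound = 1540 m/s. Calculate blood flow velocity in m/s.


v = fd * c / (2 * f0 * cos(theta))
v = 4763 * 1540 / (2 * 8.2000e+06 * cos(60))
v = 0.8945 m/s


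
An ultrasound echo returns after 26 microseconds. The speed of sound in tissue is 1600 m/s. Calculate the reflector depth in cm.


depth = c * t / 2
t = 26 us = 2.6000e-05 s
depth = 1600 * 2.6000e-05 / 2
depth = 0.0208 m = 2.08 cm


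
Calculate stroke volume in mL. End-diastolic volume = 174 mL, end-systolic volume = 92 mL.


SV = EDV - ESV
SV = 174 - 92
SV = 82 mL


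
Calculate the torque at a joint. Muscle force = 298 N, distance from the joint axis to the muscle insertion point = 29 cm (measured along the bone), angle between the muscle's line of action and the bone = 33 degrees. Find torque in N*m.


Torque = F * d * sin(theta)   (moment arm = d*sin(theta))
d = 29 cm = 0.29 m
Torque = 298 * 0.29 * sin(33)
Torque = 47.07 N*m


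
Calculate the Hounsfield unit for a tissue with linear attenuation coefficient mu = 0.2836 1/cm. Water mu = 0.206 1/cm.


HU = ((mu_tissue - mu_water) / mu_water) * 1000
HU = ((0.2836 - 0.206) / 0.206) * 1000
HU = 376.7


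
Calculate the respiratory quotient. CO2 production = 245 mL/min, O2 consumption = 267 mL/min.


RQ = VCO2 / VO2
RQ = 245 / 267
RQ = 0.9176


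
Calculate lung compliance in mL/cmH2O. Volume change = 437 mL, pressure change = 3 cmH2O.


C = dV / dP
C = 437 / 3
C = 145.7 mL/cmH2O


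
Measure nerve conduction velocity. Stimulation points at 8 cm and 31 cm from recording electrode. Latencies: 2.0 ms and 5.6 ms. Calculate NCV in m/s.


Distance = (31 - 8) / 100 = 0.23 m
dt = (5.6 - 2.0) / 1000 = 0.0036 s
NCV = dist / dt = 63.89 m/s


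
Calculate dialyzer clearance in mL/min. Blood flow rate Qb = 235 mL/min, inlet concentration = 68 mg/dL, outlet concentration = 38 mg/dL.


K = Qb * (Cb_in - Cb_out) / Cb_in
K = 235 * (68 - 38) / 68
K = 103.7 mL/min


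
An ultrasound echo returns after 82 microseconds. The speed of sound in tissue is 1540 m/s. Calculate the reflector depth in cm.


depth = c * t / 2
t = 82 us = 8.2000e-05 s
depth = 1540 * 8.2000e-05 / 2
depth = 0.06314 m = 6.314 cm


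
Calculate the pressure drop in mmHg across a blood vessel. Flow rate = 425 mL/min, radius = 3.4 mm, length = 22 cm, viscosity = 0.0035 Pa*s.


dP = 8*mu*L*Q / (pi*r^4)
Q = 425 mL/min = 7.08333e-06 m^3/s
dP = 103.933 Pa = 103.933 / 133.322 mmHg = 0.7796 mmHg


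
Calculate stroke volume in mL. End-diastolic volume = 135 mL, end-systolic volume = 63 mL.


SV = EDV - ESV
SV = 135 - 63
SV = 72 mL


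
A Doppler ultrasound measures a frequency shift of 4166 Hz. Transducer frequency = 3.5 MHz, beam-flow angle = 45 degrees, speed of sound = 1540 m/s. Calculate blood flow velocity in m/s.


v = fd * c / (2 * f0 * cos(theta))
v = 4166 * 1540 / (2 * 3.5000e+06 * cos(45))
v = 1.296 m/s


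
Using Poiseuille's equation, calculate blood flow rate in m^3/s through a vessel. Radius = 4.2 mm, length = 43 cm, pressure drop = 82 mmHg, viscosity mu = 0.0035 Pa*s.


Q = pi*r^4*dP / (8*mu*L)
r = 0.0042 m, L = 0.43 m
dP = 82 mmHg = 10932.404 Pa
Q = 8.8764e-04 m^3/s


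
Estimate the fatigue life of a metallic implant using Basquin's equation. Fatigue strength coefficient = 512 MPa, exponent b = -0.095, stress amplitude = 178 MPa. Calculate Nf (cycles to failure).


sigma_a = sigma_f' * (2Nf)^b
2Nf = (sigma_a/sigma_f')^(1/b)
2Nf = (178/512)^(1/-0.095)
2Nf = 67608.23
Nf = 3.38e+04


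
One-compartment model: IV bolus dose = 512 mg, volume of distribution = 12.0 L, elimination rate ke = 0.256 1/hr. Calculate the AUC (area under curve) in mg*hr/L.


C0 = Dose/Vd = 512/12.0 = 42.6667 mg/L
AUC = C0/ke = 42.6667/0.256
AUC = 166.7 mg*hr/L


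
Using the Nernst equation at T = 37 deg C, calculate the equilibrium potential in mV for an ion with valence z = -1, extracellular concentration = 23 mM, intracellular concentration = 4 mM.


E = (RT/(zF)) * ln(C_out/C_in)
T = 37 + 273.15 = 310.15 K
E = (8.314 * 310.15 / (-1 * 96485)) * ln(23/4)
E = -46.75 mV


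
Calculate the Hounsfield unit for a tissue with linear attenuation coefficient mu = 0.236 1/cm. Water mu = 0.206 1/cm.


HU = ((mu_tissue - mu_water) / mu_water) * 1000
HU = ((0.236 - 0.206) / 0.206) * 1000
HU = 145.6


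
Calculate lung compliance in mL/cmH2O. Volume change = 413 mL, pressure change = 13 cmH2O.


C = dV / dP
C = 413 / 13
C = 31.77 mL/cmH2O


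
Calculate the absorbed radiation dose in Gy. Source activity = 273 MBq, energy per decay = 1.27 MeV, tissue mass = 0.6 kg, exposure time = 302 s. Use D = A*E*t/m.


A = 273 MBq = 2.7300e+08 Bq
E = 1.27 MeV = 2.03454e-13 J
D = A*E*t/m = 2.7300e+08*2.03454e-13*302/0.6
D = 0.02796 Gy


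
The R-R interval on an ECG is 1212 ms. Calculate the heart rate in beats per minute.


HR = 60 / RR_interval(s)
RR = 1212 ms = 1.212 s
HR = 60 / 1.212 = 49.5 bpm


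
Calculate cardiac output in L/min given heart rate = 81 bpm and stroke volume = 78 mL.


CO = HR * SV
CO = 81 * 78 / 1000
CO = 6.318 L/min


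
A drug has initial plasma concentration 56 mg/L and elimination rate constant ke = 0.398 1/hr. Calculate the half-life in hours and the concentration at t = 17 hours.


t_half = ln(2) / ke = 0.693147 / 0.398 = 1.742 hr
C(t) = C0 * exp(-ke*t) = 56 * exp(-0.398*17)
C(17) = 0.06453 mg/L


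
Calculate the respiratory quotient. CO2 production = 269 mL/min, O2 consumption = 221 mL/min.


RQ = VCO2 / VO2
RQ = 269 / 221
RQ = 1.217


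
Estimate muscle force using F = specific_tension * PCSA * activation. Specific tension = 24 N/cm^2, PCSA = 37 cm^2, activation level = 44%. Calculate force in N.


F = sigma * PCSA * activation
F = 24 * 37 * 0.44
F = 390.7 N


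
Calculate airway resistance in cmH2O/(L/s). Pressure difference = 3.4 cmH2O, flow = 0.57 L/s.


R = dP / flow
R = 3.4 / 0.57
R = 5.965 cmH2O/(L/s)


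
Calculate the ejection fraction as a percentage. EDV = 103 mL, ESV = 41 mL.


SV = EDV - ESV = 103 - 41 = 62 mL
EF = SV/EDV * 100 = 62/103 * 100
EF = 60.19%


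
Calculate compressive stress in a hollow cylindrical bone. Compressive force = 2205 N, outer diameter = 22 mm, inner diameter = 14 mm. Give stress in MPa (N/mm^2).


A = pi*(r_o^2 - r_i^2)
r_o = 11 mm, r_i = 7 mm
A = 226.195 mm^2
sigma = F/A = 2205 / 226.195
sigma = 9.748 MPa


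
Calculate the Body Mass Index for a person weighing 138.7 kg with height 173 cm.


BMI = weight / height^2
height = 173 cm = 1.73 m
BMI = 138.7 / 1.73^2
BMI = 46.34 kg/m^2


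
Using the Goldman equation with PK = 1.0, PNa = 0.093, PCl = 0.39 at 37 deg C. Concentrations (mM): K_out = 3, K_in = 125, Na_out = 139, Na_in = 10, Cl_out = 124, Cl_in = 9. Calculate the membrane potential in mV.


Vm = (RT/F)*ln((PK*Ko + PNa*Nao + PCl*Cli)/(PK*Ki + PNa*Nai + PCl*Clo))
Numer = 19.437, Denom = 174.29
Vm = -58.62 mV


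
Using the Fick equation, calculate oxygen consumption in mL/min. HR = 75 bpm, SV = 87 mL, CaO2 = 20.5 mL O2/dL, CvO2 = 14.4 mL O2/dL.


CO = HR*SV = 75*87/1000 = 6.525 L/min
a-v O2 diff = 20.5 - 14.4 = 6.1 mL/dL
VO2 = CO * (CaO2-CvO2) * 10 dL/L
VO2 = 6.525 * 6.1 * 10
VO2 = 398 mL/min


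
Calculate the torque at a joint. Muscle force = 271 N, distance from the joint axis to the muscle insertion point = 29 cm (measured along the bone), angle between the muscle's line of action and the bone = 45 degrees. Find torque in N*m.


Torque = F * d * sin(theta)   (moment arm = d*sin(theta))
d = 29 cm = 0.29 m
Torque = 271 * 0.29 * sin(45)
Torque = 55.57 N*m


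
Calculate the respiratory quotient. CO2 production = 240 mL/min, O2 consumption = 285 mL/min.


RQ = VCO2 / VO2
RQ = 240 / 285
RQ = 0.8421


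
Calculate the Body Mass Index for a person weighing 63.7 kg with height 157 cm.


BMI = weight / height^2
height = 157 cm = 1.57 m
BMI = 63.7 / 1.57^2
BMI = 25.84 kg/m^2


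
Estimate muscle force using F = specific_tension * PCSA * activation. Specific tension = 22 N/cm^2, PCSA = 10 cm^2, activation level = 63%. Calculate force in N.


F = sigma * PCSA * activation
F = 22 * 10 * 0.63
F = 138.6 N


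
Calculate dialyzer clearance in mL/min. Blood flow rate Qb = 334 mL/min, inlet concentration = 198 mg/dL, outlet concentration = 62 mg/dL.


K = Qb * (Cb_in - Cb_out) / Cb_in
K = 334 * (198 - 62) / 198
K = 229.4 mL/min


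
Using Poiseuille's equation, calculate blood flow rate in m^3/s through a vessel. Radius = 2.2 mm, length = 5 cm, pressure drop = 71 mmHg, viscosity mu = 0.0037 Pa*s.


Q = pi*r^4*dP / (8*mu*L)
r = 0.0022 m, L = 0.05 m
dP = 71 mmHg = 9465.862 Pa
Q = 4.7069e-04 m^3/s


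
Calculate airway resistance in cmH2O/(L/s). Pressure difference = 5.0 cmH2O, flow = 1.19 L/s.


R = dP / flow
R = 5.0 / 1.19
R = 4.202 cmH2O/(L/s)


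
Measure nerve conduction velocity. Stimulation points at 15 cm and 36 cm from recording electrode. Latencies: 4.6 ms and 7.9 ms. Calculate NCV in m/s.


Distance = (36 - 15) / 100 = 0.21 m
dt = (7.9 - 4.6) / 1000 = 0.0033 s
NCV = dist / dt = 63.64 m/s
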